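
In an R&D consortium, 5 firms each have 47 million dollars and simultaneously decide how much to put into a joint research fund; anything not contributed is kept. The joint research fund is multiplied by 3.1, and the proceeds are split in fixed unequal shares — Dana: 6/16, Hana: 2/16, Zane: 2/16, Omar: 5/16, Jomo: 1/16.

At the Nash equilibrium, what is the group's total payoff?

333.70 million dollars

A player with share s gets back 3.1·s per unit contributed, so full contribution is dominant for anyone with s > 1/3.1 = 0.3226 and zero contribution is dominant for anyone below.
Only Dana (6/16) clears that bar, contributing 47; the remaining 4 contribute 0. Total contributed: 47.
The joint research fund pays out 3.1 × 47 = 145.70 in total (split across the unequal shares, but the aggregate is all that matters for the group sum).
The 4 free-riders keep 47 each, adding 188. Group total = 188 + 145.70 = 333.70.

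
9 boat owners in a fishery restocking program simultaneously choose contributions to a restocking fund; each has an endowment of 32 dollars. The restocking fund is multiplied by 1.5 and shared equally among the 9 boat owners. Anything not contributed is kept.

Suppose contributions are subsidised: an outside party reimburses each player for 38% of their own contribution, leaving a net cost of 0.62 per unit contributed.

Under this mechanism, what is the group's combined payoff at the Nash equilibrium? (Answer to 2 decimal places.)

With the mechanism, a contributed unit returns (1.5/9) / 0.62 = 0.2688 per unit of net cost — still below 1 — so contributing 0 remains dominant for every player.
Everyone keeps their endowment and the group total is 9 × 32 = 288.

288.00 dollars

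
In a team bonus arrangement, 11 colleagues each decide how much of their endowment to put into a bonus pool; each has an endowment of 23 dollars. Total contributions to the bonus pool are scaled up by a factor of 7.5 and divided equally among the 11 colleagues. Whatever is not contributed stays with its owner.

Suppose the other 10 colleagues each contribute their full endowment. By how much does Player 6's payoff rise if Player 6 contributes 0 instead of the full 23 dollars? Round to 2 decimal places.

Switching from a contribution of 23 to 0 lets Player 6 keep an extra 23 dollars, but lowers the bonus pool by 23, which costs Player 6 their own share of that drop: 7.5/11 × 23 = 15.68.
Net gain = 23 − 15.68 = 7.32. The private return per contributed unit (0.6818) is below 1, so free-riding is indeed the best response regardless of what the others do.

7.32 dollars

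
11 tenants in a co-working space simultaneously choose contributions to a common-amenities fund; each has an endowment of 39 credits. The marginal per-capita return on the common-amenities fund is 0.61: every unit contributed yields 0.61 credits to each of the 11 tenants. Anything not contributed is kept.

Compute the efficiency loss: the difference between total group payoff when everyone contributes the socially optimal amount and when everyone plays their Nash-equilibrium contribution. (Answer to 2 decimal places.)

The private return per contributed unit is 0.61 < 1, so contributing 0 is dominant for every player. At the Nash equilibrium everyone keeps their 39, and the group total is 11 × 39 = 429.
Each contributed unit returns 6.710 to the group as a whole (0.61 to each of 11 players), which exceeds 1, so the social optimum is full contribution: group total = 6.710 × 429 = 2878.59.
Efficiency loss = 2878.59 − 429 = 2449.59.

2449.59 credits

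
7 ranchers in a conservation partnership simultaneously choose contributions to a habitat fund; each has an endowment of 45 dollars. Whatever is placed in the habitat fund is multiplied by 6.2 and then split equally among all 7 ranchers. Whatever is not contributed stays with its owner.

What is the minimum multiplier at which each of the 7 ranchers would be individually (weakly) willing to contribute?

7

A contributed unit returns (multiplier)/7 to its contributor.
This reaches 1 exactly when the multiplier is 7.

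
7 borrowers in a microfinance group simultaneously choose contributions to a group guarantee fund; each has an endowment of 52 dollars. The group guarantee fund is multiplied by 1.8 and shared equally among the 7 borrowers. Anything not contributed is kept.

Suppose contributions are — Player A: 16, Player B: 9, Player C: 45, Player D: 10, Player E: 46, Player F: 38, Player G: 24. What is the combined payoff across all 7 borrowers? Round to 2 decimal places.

514.40 dollars

Total contributed: 16 + 9 + 45 + 10 + 46 + 38 + 24 = 188; total kept: 7 × 52 − 188 = 176.
The group guarantee fund pays out 1.8 × 188 = 338.40 in aggregate.
Group total = 176 + 338.40 = 514.40.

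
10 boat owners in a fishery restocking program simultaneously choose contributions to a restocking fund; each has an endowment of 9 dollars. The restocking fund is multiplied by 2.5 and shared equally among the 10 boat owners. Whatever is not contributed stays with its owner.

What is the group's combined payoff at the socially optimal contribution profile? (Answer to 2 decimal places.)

225.00 dollars

Each contributed unit returns 2.500 to the group as a whole (0.2500 to each of 10 players), which exceeds 1, so the social optimum is full contribution: group total = 2.500 × 90 = 225.00.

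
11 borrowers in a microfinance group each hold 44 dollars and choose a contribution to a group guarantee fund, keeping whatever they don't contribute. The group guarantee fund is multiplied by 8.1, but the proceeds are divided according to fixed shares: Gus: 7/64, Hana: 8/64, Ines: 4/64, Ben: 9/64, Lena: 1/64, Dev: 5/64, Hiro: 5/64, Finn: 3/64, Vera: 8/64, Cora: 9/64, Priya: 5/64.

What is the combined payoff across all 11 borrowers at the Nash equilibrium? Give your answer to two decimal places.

Each unit j contributes comes back to j as 8.1 × (j's share), so j prefers to contribute only if that share exceeds 1/8.1 = 0.1235; otherwise keeping the unit dominates.
Hana, Ben, Vera and Cora are above the threshold, contributing 44 each; the remaining 7 contribute 0. Total contributed: 176.
The group guarantee fund pays out 8.1 × 176 = 1425.60 in total (split across the unequal shares, but the aggregate is all that matters for the group sum).
The 7 free-riders keep 44 each, adding 308. Group total = 308 + 1425.60 = 1733.60.

1733.60 dollars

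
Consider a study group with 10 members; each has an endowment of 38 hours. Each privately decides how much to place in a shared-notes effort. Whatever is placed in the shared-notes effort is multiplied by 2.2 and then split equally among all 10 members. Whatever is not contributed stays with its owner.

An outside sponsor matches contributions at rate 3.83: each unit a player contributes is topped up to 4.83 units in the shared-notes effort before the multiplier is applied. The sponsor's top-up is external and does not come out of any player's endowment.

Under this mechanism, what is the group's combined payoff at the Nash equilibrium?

Under the mechanism each unit contributed yields 2.2 × 4.83 / 10 = 1.0626 back to its contributor per unit of net cost, which exceeds 1, making full contribution the dominant choice for everyone.
So the Nash equilibrium is full contribution by all 10; the group earns 2.2 × 4.83 × 380 = 4037.88.

4037.88 hours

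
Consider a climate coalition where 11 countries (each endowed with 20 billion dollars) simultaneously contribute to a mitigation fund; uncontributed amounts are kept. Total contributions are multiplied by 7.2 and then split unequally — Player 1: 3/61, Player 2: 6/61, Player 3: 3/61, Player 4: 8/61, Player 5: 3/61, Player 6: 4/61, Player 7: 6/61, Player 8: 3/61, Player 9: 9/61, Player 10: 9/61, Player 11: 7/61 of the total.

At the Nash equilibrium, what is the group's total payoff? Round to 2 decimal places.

Each unit j contributes comes back to j as 7.2 × (j's share), so j prefers to contribute only if that share exceeds 1/7.2 = 0.1389; otherwise keeping the unit dominates.
Player 9 and Player 10 clear that bar, contributing 20 each; the remaining 9 contribute 0. Total contributed: 40.
The mitigation fund pays out 7.2 × 40 = 288.00 in total (split across the unequal shares, but the aggregate is all that matters for the group sum).
The 9 free-riders keep 20 each, adding 180. Group total = 180 + 288.00 = 468.00.

468.00 billion dollars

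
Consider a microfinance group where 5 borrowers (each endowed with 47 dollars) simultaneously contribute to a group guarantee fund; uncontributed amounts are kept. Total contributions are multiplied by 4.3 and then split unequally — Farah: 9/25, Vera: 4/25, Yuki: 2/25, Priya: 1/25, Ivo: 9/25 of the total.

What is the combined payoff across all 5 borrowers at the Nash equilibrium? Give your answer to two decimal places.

Each unit j contributes comes back to j as 4.3 × (j's share), so j prefers to contribute only if that share exceeds 1/4.3 = 0.2326; otherwise keeping the unit dominates.
Farah and Ivo clear that bar, contributing 47 each; the remaining 3 contribute 0. Total contributed: 94.
The group guarantee fund pays out 4.3 × 94 = 404.20 in total (split across the unequal shares, but the aggregate is all that matters for the group sum).
The 3 free-riders keep 47 each, adding 141. Group total = 141 + 404.20 = 545.20.

545.20 dollars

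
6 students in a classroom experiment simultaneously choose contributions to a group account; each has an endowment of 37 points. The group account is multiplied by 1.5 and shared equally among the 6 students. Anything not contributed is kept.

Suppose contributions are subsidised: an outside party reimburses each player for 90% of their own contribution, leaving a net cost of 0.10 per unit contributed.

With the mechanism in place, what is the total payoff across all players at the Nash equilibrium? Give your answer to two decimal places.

The effective private return per unit is now (1.5/6) / 0.10 = 2.5000 > 1, so every player's dominant strategy flips to full contribution.
At the Nash equilibrium everyone contributes 37. Group total payoff = 6 × (37 × 0.90 + 1.5 × 37) = 532.80.

532.80 points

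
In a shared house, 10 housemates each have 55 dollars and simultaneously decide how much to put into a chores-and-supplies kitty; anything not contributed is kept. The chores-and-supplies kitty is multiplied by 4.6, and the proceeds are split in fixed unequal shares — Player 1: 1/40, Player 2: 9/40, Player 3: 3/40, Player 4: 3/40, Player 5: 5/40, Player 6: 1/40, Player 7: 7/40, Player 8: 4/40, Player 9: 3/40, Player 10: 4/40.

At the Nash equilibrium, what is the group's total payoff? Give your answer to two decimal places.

748.00 dollars

Player j's private return per contributed unit is 4.6 × (j's share). Contributing is weakly dominant for j when that share is at least 1/4.6 = 0.2174, and contributing 0 is dominant otherwise.
The only share above 0.2174 is Player 2's 9/40, contributing 55; the remaining 9 contribute 0. Total contributed: 55.
The chores-and-supplies kitty pays out 4.6 × 55 = 253.00 in total (split across the unequal shares, but the aggregate is all that matters for the group sum).
The 9 free-riders keep 55 each, adding 495. Group total = 495 + 253.00 = 748.00.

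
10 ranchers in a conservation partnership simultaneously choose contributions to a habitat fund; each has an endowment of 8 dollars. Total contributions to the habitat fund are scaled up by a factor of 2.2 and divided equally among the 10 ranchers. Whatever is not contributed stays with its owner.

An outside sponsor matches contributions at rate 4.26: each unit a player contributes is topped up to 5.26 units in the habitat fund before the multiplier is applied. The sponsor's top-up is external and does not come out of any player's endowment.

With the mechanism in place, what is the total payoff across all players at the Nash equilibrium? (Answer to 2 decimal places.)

925.76 dollars

With the mechanism, a contributed unit returns 2.2 × 5.26 / 10 = 1.1572 per unit of net cost to the contributor — now above 1 — so contributing fully is weakly dominant for every player.
At the Nash equilibrium everyone contributes 8. Group total payoff = 2.2 × 5.26 × 80 = 925.76.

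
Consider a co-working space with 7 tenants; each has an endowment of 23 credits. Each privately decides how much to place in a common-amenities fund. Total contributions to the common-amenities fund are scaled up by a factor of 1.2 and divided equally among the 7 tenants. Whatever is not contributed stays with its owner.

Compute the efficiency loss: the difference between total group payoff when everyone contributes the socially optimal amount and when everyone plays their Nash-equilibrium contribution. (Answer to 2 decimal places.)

Each contributed unit returns 1.2/7 = 0.1714 to its contributor — below 1 — so contributing 0 is dominant for every player. At the Nash equilibrium everyone keeps their 23, and the group total is 7 × 23 = 161.
Each contributed unit returns 1.200 to the group as a whole (0.1714 to each of 7 players), which exceeds 1, so the social optimum is full contribution: group total = 1.200 × 161 = 193.20.
Efficiency loss = 193.20 − 161 = 32.20.

32.20 credits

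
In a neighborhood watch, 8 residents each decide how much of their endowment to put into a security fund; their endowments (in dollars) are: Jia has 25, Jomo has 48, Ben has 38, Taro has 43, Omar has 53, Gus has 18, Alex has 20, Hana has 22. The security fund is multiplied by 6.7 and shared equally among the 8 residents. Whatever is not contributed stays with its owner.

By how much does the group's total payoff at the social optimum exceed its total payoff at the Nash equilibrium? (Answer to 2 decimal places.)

The private return per contributed unit is 6.7/8 = 0.8375 < 1 for every player regardless of endowment, so the Nash equilibrium is zero contribution and the group total is Σ E_j = 25 + 48 + 38 + 43 + 53 + 18 + 20 + 22 = 267.
Each contributed unit returns 6.700 to the group, so the social optimum is full contribution by everyone: group total = 6.700 × 267 = 1788.90.
Efficiency loss = (6.700 − 1) × 267 = 1521.90.

1521.90 dollars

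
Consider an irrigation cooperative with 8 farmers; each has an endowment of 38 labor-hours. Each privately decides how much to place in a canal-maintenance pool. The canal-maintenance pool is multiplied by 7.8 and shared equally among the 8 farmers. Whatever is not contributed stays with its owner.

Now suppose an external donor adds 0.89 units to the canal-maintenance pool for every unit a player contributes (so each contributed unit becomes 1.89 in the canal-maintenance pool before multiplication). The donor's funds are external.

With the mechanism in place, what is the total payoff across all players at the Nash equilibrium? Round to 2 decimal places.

4481.57 labor-hours

Under the mechanism each unit contributed yields 7.8 × 1.89 / 8 = 1.8428 back to its contributor per unit of net cost, which exceeds 1, making full contribution the dominant choice for everyone.
At the Nash equilibrium everyone contributes 38. Group total payoff = 7.8 × 1.89 × 304 = 4481.57.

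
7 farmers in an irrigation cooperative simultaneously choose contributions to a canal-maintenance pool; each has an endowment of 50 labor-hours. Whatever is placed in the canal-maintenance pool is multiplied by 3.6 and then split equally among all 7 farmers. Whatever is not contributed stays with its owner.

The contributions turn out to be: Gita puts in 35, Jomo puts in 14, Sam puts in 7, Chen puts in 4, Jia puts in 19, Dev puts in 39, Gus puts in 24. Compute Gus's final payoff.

Total contributed: 35 + 14 + 7 + 4 + 19 + 39 + 24 = 142.
Each receives 3.6 × 142 / 7 = 73.03 from the canal-maintenance pool.
Gus keeps 50 − 24 = 26, so Gus's payoff is 26 + 73.03 = 99.03.

99.03 labor-hours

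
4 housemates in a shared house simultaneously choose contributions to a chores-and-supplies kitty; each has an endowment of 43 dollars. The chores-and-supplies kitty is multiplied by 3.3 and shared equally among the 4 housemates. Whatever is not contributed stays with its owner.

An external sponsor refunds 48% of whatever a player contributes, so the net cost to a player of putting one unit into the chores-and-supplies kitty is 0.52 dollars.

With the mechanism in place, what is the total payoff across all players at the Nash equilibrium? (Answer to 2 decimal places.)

650.16 dollars

With the mechanism, a contributed unit returns (3.3/4) / 0.52 = 1.5865 per unit of net cost to the contributor — now above 1 — so contributing fully is weakly dominant for every player.
So the Nash equilibrium is full contribution by all 4; the group earns 4 × (43 × 0.48 + 3.3 × 43) = 650.16.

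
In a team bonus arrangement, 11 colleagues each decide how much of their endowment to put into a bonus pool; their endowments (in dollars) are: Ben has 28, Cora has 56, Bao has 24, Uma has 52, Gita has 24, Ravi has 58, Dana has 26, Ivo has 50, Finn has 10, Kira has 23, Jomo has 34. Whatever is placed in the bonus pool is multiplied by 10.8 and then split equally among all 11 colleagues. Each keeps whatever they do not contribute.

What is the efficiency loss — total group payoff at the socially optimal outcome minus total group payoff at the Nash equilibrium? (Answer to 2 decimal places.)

3773.00 dollars

The private return per contributed unit is 10.8/11 = 0.9818 < 1 for every player regardless of endowment, so the Nash equilibrium is zero contribution and the group total is Σ E_j = 28 + 56 + 24 + 52 + 24 + 58 + 26 + 50 + 10 + 23 + 34 = 385.
Each contributed unit returns 10.800 to the group, so the social optimum is full contribution by everyone: group total = 10.800 × 385 = 4158.00.
Efficiency loss = (10.800 − 1) × 385 = 3773.00.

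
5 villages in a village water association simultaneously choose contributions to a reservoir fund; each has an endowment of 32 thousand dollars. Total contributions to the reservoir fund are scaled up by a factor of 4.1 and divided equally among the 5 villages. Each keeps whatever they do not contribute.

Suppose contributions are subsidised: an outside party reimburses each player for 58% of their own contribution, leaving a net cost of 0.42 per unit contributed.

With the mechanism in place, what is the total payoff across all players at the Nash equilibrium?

Under the mechanism each unit contributed yields (4.1/5) / 0.42 = 1.9524 back to its contributor per unit of net cost, which exceeds 1, making full contribution the dominant choice for everyone.
At the Nash equilibrium everyone contributes 32. Group total payoff = 5 × (32 × 0.58 + 4.1 × 32) = 748.80.

748.80 thousand dollars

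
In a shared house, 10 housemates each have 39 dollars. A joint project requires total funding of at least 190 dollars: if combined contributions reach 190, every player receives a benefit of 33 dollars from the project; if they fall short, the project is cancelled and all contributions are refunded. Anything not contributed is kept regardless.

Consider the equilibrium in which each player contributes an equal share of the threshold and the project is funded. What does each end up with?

Equal share of the threshold: 190/10 = 19.
At this profile no one gains by cutting their contribution: any cut drops the total below 190, the project is cancelled, contributions are refunded, and the deviator ends with 39, which is less than 39 − 19 + 33 = 53. Contributing more than 19 just wastes the excess. So contributing exactly 19 is a best response.
Each player's payoff: 39 − 19 + 33 = 53.

53 dollars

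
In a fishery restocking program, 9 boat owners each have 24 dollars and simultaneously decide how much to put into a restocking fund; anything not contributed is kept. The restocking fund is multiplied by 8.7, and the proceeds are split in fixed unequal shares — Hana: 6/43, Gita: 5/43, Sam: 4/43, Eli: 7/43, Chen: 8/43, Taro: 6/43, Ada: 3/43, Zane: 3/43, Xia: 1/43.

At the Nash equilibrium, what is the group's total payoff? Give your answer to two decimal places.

Player j's private return per contributed unit is 8.7 × (j's share). Contributing is weakly dominant for j when that share is at least 1/8.7 = 0.1149, and contributing 0 is dominant otherwise.
Hana, Gita, Eli, Chen and Taro clear that bar, contributing 24 each; the remaining 4 contribute 0. Total contributed: 120.
The restocking fund pays out 8.7 × 120 = 1044.00 in total (split across the unequal shares, but the aggregate is all that matters for the group sum).
The 4 free-riders keep 24 each, adding 96. Group total = 96 + 1044.00 = 1140.00.

1140.00 dollars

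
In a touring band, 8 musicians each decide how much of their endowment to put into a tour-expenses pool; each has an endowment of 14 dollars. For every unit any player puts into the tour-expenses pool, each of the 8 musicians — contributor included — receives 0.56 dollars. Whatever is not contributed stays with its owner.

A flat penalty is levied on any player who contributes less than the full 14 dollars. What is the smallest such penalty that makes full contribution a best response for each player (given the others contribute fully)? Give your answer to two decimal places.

6.16 dollars

Given the others contribute fully, the best deviation is to contribute 0 (any partial contribution still incurs the fine and gives up units whose private return 0.56 is below 1).
Deviating from 14 to 0 saves 14 dollars but forfeits the deviator's share of the drop in the tour-expenses pool: 0.56 × 14 = 7.84.
So the deviation gain is 14 − 7.84 = 6.16, and the fine must be at least 6.16 dollars to wipe it out.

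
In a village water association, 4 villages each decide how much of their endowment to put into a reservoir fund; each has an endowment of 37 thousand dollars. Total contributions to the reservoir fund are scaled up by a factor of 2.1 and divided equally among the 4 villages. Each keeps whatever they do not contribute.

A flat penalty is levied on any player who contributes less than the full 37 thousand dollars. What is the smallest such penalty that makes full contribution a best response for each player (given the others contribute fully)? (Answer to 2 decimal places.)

Given the others contribute fully, the best deviation is to contribute 0 (any partial contribution still incurs the fine and gives up units whose private return 0.5250 is below 1).
Deviating from 37 to 0 saves 37 thousand dollars but forfeits the deviator's share of the drop in the reservoir fund: 2.1/4 × 37 = 19.42.
So the deviation gain is 37 − 19.42 = 17.58, and the fine must be at least 17.58 thousand dollars to wipe it out.

17.58 thousand dollars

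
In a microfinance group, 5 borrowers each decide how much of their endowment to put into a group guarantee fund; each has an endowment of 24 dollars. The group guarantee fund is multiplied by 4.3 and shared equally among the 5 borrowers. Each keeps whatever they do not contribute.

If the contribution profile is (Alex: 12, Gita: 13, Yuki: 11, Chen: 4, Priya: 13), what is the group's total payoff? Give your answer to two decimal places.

294.90 dollars

Total contributed: 12 + 13 + 11 + 4 + 13 = 53; total kept: 5 × 24 − 53 = 67.
The group guarantee fund pays out 4.3 × 53 = 227.90 in aggregate.
Group total = 67 + 227.90 = 294.90.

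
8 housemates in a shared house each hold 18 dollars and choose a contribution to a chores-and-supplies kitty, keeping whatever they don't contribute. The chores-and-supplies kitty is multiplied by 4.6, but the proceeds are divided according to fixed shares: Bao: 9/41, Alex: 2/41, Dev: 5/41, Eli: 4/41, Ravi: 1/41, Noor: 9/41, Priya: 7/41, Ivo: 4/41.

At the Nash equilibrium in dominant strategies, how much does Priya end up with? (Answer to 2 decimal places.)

For player j, contributing a unit is worthwhile iff 4.6 × (j's share) ≥ 1, i.e. iff j's share is at least 0.2174.
Bao and Noor clear that bar, contributing 18 each; the remaining 6 contribute 0. Total contributed: 36.
Priya keeps 18 and receives 4.6 × 36 × 7/41 = 28.27 from the chores-and-supplies kitty, for a payoff of 46.27.

46.27 dollars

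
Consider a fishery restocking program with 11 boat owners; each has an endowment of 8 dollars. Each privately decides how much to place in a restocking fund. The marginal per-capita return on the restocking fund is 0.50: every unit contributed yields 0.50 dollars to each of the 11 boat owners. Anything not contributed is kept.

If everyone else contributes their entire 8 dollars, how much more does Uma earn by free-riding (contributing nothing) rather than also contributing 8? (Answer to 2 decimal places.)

4.00 dollars

Switching from a contribution of 8 to 0 lets Uma keep an extra 8 dollars, but lowers the restocking fund by 8, which costs Uma their own share of that drop: 0.50 × 8 = 4.00.
Net gain = 8 − 4.00 = 4.00. The private return per contributed unit (0.50) is below 1, so free-riding is indeed the best response regardless of what the others do.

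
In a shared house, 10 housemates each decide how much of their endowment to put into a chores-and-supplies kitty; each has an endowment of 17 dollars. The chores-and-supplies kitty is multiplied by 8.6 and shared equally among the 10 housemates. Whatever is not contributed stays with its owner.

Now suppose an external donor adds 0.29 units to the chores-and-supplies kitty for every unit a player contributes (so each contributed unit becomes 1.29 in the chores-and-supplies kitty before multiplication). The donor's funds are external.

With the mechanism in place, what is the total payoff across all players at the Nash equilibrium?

The effective private return per unit is now 8.6 × 1.29 / 10 = 1.1094 > 1, so every player's dominant strategy flips to full contribution.
So the Nash equilibrium is full contribution by all 10; the group earns 8.6 × 1.29 × 170 = 1885.98.

1885.98 dollars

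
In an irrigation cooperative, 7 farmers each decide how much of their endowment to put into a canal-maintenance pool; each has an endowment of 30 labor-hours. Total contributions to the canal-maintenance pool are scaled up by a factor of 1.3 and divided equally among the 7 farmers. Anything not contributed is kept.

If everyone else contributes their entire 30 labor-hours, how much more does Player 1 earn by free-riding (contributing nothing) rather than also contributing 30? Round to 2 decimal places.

Switching from a contribution of 30 to 0 lets Player 1 keep an extra 30 labor-hours, but lowers the canal-maintenance pool by 30, which costs Player 1 their own share of that drop: 1.3/7 × 30 = 5.57.
Net gain = 30 − 5.57 = 24.43. The private return per contributed unit (0.1857) is below 1, so free-riding is indeed the best response regardless of what the others do.

24.43 labor-hours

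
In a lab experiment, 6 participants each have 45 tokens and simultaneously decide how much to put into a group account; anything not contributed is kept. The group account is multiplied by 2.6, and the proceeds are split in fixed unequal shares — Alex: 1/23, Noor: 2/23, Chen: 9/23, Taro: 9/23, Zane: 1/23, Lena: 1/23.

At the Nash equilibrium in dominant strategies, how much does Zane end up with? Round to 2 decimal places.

For player j, contributing a unit is worthwhile iff 2.6 × (j's share) ≥ 1, i.e. iff j's share is at least 0.3846.
Chen and Taro are above the threshold, contributing 45 each; the remaining 4 contribute 0. Total contributed: 90.
Zane keeps 45 and receives 2.6 × 90 × 1/23 = 10.17 from the group account, for a payoff of 55.17.

55.17 tokens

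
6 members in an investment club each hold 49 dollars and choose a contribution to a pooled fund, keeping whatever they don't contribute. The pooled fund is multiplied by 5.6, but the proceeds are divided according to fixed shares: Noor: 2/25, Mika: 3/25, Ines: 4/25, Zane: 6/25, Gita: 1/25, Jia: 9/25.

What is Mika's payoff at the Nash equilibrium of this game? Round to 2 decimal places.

Each unit j contributes comes back to j as 5.6 × (j's share), so j prefers to contribute only if that share exceeds 1/5.6 = 0.1786; otherwise keeping the unit dominates.
Zane and Jia clear that bar, contributing 49 each; the remaining 4 contribute 0. Total contributed: 98.
Mika keeps 49 and receives 5.6 × 98 × 3/25 = 65.86 from the pooled fund, for a payoff of 114.86.

114.86 dollars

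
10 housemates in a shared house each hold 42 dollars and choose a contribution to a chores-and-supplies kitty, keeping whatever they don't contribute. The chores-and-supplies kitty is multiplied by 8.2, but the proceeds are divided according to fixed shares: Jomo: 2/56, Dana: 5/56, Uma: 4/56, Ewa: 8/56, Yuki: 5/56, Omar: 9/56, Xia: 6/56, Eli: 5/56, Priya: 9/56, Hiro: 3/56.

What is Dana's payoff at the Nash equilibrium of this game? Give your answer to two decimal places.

134.25 dollars

Player j's private return per contributed unit is 8.2 × (j's share). Contributing is weakly dominant for j when that share is at least 1/8.2 = 0.1220, and contributing 0 is dominant otherwise.
The shares above 0.1220 belong to Ewa, Omar and Priya, contributing 42 each; the remaining 7 contribute 0. Total contributed: 126.
Dana keeps 42 and receives 8.2 × 126 × 5/56 = 92.25 from the chores-and-supplies kitty, for a payoff of 134.25.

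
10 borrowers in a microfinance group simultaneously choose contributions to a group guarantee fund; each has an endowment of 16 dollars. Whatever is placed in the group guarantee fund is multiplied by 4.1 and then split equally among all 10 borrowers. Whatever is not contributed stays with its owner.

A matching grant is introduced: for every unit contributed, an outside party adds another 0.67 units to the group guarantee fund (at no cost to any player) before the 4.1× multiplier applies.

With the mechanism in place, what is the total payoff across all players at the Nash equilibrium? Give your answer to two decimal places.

160.00 dollars

With the mechanism, a contributed unit returns 4.1 × 1.67 / 10 = 0.6847 per unit of net cost — still below 1 — so contributing 0 remains dominant for every player.
Everyone keeps their endowment and the group total is 10 × 16 = 160.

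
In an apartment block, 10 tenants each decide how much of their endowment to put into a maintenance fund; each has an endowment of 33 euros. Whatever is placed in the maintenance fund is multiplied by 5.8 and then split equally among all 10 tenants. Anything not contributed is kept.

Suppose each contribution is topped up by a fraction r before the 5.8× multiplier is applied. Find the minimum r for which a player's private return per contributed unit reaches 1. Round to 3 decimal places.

With matching at rate r, one contributed unit becomes (1 + r) in the maintenance fund and returns 5.8 × (1 + r) / 10 to the contributor.
Setting this equal to 1: 1 + r = 10/5.8 = 1.7241.
So the minimum matching rate is r = 1.7241 − 1 = 0.724.

0.724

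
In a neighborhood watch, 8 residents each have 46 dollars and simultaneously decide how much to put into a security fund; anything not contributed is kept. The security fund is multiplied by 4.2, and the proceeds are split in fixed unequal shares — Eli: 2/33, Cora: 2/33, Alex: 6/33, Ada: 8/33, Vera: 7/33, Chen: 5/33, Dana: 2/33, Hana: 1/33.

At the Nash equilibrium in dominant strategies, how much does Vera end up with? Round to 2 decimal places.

Player j's private return per contributed unit is 4.2 × (j's share). Contributing is weakly dominant for j when that share is at least 1/4.2 = 0.2381, and contributing 0 is dominant otherwise.
Ada alone (share 8/33) is above the threshold, contributing 46; the remaining 7 contribute 0. Total contributed: 46.
Vera keeps 46 and receives 4.2 × 46 × 7/33 = 40.98 from the security fund, for a payoff of 86.98.

86.98 dollars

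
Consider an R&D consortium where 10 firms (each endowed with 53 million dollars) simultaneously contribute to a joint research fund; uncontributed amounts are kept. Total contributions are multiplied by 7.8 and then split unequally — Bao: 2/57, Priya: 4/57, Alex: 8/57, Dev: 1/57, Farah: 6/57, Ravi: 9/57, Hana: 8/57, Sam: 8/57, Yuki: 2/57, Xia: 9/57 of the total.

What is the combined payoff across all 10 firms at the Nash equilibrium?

Each unit j contributes comes back to j as 7.8 × (j's share), so j prefers to contribute only if that share exceeds 1/7.8 = 0.1282; otherwise keeping the unit dominates.
The shares above 0.1282 belong to Alex, Ravi, Hana, Sam and Xia, contributing 53 each; the remaining 5 contribute 0. Total contributed: 265.
The joint research fund pays out 7.8 × 265 = 2067.00 in total (split across the unequal shares, but the aggregate is all that matters for the group sum).
The 5 free-riders keep 53 each, adding 265. Group total = 265 + 2067.00 = 2332.00.

2332.00 million dollars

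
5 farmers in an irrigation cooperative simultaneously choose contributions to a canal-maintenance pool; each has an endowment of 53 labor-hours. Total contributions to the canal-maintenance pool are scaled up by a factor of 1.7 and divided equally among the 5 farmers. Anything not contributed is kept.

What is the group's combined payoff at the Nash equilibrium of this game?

Each contributed unit returns 1.7/5 = 0.3400 to its contributor — below 1 — so contributing 0 is dominant for every player. At the Nash equilibrium everyone keeps their 53, and the group total is 5 × 53 = 265.

265.00 labor-hours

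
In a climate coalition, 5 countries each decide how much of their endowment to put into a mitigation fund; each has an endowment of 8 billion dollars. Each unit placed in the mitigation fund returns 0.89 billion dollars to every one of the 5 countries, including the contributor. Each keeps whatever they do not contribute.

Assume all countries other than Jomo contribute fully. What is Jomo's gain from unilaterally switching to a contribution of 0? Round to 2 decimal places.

0.88 billion dollars

Switching from a contribution of 8 to 0 lets Jomo keep an extra 8 billion dollars, but lowers the mitigation fund by 8, which costs Jomo their own share of that drop: 0.89 × 8 = 7.12.
Net gain = 8 − 7.12 = 0.88. The private return per contributed unit (0.89) is below 1, so free-riding is indeed the best response regardless of what the others do.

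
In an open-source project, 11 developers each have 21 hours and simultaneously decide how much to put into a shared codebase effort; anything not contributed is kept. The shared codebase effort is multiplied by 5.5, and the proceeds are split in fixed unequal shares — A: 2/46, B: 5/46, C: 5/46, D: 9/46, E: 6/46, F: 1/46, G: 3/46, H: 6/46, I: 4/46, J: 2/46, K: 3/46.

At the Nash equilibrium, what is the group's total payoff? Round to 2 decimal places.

325.50 hours

A player with share s gets back 5.5·s per unit contributed, so full contribution is dominant for anyone with s > 1/5.5 = 0.1818 and zero contribution is dominant for anyone below.
The only share above 0.1818 is D's 9/46, contributing 21; the remaining 10 contribute 0. Total contributed: 21.
The shared codebase effort pays out 5.5 × 21 = 115.50 in total (split across the unequal shares, but the aggregate is all that matters for the group sum).
The 10 free-riders keep 21 each, adding 210. Group total = 210 + 115.50 = 325.50.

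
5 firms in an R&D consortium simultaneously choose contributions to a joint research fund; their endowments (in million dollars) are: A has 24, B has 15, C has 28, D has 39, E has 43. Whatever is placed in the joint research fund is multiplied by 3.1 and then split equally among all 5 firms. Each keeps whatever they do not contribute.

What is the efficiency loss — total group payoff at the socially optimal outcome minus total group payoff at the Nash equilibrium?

The private return per contributed unit is 3.1/5 = 0.6200 < 1 for every player regardless of endowment, so the Nash equilibrium is zero contribution and the group total is Σ E_j = 24 + 15 + 28 + 39 + 43 = 149.
Each contributed unit returns 3.100 to the group, so the social optimum is full contribution by everyone: group total = 3.100 × 149 = 461.90.
Efficiency loss = (3.100 − 1) × 149 = 312.90.

312.90 million dollars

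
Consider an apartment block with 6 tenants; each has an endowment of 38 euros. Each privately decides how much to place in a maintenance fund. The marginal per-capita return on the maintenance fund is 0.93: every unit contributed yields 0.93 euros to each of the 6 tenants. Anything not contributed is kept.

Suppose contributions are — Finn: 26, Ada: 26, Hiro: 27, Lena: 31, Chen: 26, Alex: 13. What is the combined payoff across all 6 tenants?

910.42 euros

Total contributed: 26 + 26 + 27 + 31 + 26 + 13 = 149; total kept: 6 × 38 − 149 = 79.
The maintenance fund pays out 0.93 × 6 × 149 = 831.42 in aggregate.
Group total = 79 + 831.42 = 910.42.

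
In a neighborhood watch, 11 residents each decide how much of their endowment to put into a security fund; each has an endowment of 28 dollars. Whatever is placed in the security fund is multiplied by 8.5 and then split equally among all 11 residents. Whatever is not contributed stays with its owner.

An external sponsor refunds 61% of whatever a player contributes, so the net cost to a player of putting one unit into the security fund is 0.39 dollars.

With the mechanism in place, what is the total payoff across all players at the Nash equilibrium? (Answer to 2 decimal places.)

2805.88 dollars

With the mechanism, a contributed unit returns (8.5/11) / 0.39 = 1.9814 per unit of net cost to the contributor — now above 1 — so contributing fully is weakly dominant for every player.
So the Nash equilibrium is full contribution by all 11; the group earns 11 × (28 × 0.61 + 8.5 × 28) = 2805.88.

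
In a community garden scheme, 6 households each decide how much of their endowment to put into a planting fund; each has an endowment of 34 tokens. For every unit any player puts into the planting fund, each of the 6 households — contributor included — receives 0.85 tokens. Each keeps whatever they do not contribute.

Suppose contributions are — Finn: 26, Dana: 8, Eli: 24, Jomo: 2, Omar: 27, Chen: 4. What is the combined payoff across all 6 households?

Total contributed: 26 + 8 + 24 + 2 + 27 + 4 = 91; total kept: 6 × 34 − 91 = 113.
The planting fund pays out 0.85 × 6 × 91 = 464.10 in aggregate.
Group total = 113 + 464.10 = 577.10.

577.10 tokens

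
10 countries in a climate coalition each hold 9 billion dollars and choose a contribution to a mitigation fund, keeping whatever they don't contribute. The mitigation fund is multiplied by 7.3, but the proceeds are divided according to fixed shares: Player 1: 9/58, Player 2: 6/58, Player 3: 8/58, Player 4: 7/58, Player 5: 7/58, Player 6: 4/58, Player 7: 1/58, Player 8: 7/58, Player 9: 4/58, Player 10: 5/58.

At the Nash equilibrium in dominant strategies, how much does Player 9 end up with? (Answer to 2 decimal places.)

Each unit j contributes comes back to j as 7.3 × (j's share), so j prefers to contribute only if that share exceeds 1/7.3 = 0.1370; otherwise keeping the unit dominates.
Player 1 and Player 3 are above the threshold, contributing 9 each; the remaining 8 contribute 0. Total contributed: 18.
Player 9 keeps 9 and receives 7.3 × 18 × 4/58 = 9.06 from the mitigation fund, for a payoff of 18.06.

18.06 billion dollars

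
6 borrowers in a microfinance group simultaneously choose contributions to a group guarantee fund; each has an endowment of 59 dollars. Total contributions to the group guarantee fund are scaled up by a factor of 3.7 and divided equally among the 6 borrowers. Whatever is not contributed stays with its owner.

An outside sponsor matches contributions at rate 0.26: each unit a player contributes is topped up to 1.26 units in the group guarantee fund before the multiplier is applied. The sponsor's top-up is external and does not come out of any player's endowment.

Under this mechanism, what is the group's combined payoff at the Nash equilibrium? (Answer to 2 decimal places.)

The effective private return is 3.7 × 1.26 / 6 = 0.7770, which is still under 1, so the mechanism doesn't change anyone's dominant strategy: zero contribution.
Everyone keeps their endowment and the group total is 6 × 59 = 354.

354.00 dollars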